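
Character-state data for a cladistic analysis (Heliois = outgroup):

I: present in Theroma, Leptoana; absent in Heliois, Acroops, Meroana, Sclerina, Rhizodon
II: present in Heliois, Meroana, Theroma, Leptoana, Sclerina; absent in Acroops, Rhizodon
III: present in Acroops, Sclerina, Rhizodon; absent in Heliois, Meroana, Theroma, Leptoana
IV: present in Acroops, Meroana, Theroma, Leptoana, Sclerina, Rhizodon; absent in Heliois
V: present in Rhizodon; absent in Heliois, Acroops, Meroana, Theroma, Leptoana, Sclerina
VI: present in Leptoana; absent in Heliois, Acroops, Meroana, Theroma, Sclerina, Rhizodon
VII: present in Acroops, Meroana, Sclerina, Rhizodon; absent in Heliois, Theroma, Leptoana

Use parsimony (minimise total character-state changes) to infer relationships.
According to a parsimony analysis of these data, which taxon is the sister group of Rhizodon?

Character polarity is set by the outgroup: the derived state is whichever differs from the outgroup's state, so for II the derived state is 'absent', and for the remaining characters it is 'present'.
Only Leptoana and Theroma show the derived state 'present' for I, supporting them as a clade.
II (derived state 'absent') is shared by Acroops and Rhizodon — a synapomorphy uniting that clade.
III (derived state 'present') is shared by Acroops, Rhizodon, and Sclerina — a synapomorphy uniting that clade.
All ingroup taxa share the derived state 'present' for IV; it defines the ingroup but does not resolve relationships within it.
V (derived state 'present') is unique to Rhizodon (autapomorphy; uninformative for grouping).
VI (derived state 'present') is unique to Leptoana (autapomorphy; uninformative for grouping).
VII (derived state 'present') is shared by Acroops, Meroana, Rhizodon, and Sclerina — a synapomorphy uniting that clade.
Most parsimonious ingroup topology: ((((Acroops,Rhizodon),Sclerina),Meroana),(Theroma,Leptoana)).
Rhizodon and Acroops form a cherry on this tree, so they are sister taxa.

Acroops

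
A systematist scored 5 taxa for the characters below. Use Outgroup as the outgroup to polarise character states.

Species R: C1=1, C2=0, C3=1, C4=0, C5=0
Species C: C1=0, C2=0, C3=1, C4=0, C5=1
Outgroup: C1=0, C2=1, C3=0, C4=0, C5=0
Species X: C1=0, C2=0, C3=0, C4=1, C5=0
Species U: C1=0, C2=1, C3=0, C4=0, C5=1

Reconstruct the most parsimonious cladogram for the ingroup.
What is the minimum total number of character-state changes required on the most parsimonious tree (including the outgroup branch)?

6

Character polarity is set by the outgroup: the derived state is whichever differs from the outgroup's state, so for C2 the derived state is '0', and for the remaining characters it is '1'.
C1 (derived state '1') is unique to Species R (autapomorphy; uninformative for grouping).
C2 (derived state '0') is shared by Species C, Species R, and Species X — a synapomorphy uniting that clade.
Only Species C and Species R show the derived state '1' for C3, supporting them as a clade.
C4: derived state '1' in Species X only — an autapomorphy, so it tells us nothing about relationships among taxa.
C5 (state '1') occurs in Species C and Species U but conflicts with the nesting implied by the other characters — most parsimoniously interpreted as homoplasy.
Most parsimonious ingroup topology: (Species U,((Species R,Species C),Species X)).
Changes per character on this tree: C1: 1; C2: 1; C3: 1; C4: 1; C5: 2.
Total = 6.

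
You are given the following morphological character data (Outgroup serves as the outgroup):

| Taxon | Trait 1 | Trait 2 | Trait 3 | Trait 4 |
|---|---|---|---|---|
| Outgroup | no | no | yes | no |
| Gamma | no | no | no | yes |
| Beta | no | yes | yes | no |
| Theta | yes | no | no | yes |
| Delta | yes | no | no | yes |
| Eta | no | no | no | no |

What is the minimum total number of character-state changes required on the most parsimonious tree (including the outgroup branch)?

4

Character polarity is set by the outgroup: the derived state is whichever differs from the outgroup's state, so for Trait 3 the derived state is 'no', and for the remaining characters it is 'yes'.
Trait 1: derived state 'yes' in Delta and Theta only — synapomorphy for {Delta, Theta}.
Trait 2 (derived state 'yes') is unique to Beta (autapomorphy; uninformative for grouping).
Only Delta, Eta, Gamma, and Theta show the derived state 'no' for Trait 3, supporting them as a clade.
Trait 4 (derived state 'yes') is shared by Delta, Gamma, and Theta — a synapomorphy uniting that clade.
Most parsimonious ingroup topology: (((Gamma,(Theta,Delta)),Eta),Beta).
Changes per character on this tree: Trait 1: 1; Trait 2: 1; Trait 3: 1; Trait 4: 1.
Total = 4.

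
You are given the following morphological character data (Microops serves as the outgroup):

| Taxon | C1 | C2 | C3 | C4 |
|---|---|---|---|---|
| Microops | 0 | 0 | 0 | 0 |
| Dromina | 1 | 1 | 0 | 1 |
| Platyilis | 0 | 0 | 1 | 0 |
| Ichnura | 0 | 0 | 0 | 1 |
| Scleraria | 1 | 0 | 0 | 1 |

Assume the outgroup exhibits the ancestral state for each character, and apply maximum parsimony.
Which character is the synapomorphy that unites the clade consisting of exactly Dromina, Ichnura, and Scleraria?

C4

The outgroup has state '0' for every character, so '1' is the derived state throughout.
C1 (derived state '1') is shared by Dromina and Scleraria — a synapomorphy uniting that clade.
C2: derived state '1' in Dromina only — an autapomorphy, so it tells us nothing about relationships among taxa.
C3 (derived state '1') is unique to Platyilis (autapomorphy; uninformative for grouping).
Only Dromina, Ichnura, and Scleraria show the derived state '1' for C4, supporting them as a clade.
Most parsimonious ingroup topology: (((Dromina,Scleraria),Ichnura),Platyilis).
The clade {Dromina, Ichnura, Scleraria} is supported by C4: its derived state '1' occurs in exactly those taxa and in no other taxon (including the outgroup).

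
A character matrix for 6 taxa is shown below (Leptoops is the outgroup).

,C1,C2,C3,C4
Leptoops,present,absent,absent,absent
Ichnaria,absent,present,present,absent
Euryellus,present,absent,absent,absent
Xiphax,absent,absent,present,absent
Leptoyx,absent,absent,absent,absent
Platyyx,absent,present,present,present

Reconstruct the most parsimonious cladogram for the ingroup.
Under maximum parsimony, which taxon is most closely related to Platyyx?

Character polarity is set by the outgroup: the derived state is whichever differs from the outgroup's state, so for C1 the derived state is 'absent', and for the remaining characters it is 'present'.
C1 (derived state 'absent') is shared by Ichnaria, Leptoyx, Platyyx, and Xiphax — a synapomorphy uniting that clade.
Only Ichnaria and Platyyx show the derived state 'present' for C2, supporting them as a clade.
C3 (derived state 'present') is shared by Ichnaria, Platyyx, and Xiphax — a synapomorphy uniting that clade.
C4 (derived state 'present') is unique to Platyyx (autapomorphy; uninformative for grouping).
Most parsimonious ingroup topology: ((((Ichnaria,Platyyx),Xiphax),Leptoyx),Euryellus).
Platyyx and Ichnaria form a cherry on this tree, so they are sister taxa.

Ichnaria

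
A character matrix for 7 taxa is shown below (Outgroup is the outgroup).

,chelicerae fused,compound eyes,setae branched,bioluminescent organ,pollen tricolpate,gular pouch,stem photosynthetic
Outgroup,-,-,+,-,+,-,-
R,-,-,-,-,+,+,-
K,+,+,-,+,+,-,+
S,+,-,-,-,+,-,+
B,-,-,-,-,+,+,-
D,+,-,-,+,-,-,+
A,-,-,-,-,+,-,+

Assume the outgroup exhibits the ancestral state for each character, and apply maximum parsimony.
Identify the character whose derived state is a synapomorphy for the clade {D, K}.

Character polarity is set by the outgroup: the derived state is whichever differs from the outgroup's state, so for setae branched, pollen tricolpate the derived state is '-', and for the remaining characters it is '+'.
Only D, K, and S show the derived state '+' for chelicerae fused, supporting them as a clade.
compound eyes (derived state '+') is unique to K (autapomorphy; uninformative for grouping).
setae branched (derived state '-') is shared by all ingroup taxa — unites the whole ingroup.
Only D and K show the derived state '+' for bioluminescent organ, supporting them as a clade.
pollen tricolpate (derived state '-') is unique to D (autapomorphy; uninformative for grouping).
Only B and R show the derived state '+' for gular pouch, supporting them as a clade.
stem photosynthetic: derived state '+' in A, D, K, and S only — synapomorphy for {A, D, K, S}.
Most parsimonious ingroup topology: ((R,B),(((K,D),S),A)).
The clade {D, K} is supported by bioluminescent organ: its derived state '+' occurs in exactly those taxa and in no other taxon (including the outgroup).

bioluminescent organ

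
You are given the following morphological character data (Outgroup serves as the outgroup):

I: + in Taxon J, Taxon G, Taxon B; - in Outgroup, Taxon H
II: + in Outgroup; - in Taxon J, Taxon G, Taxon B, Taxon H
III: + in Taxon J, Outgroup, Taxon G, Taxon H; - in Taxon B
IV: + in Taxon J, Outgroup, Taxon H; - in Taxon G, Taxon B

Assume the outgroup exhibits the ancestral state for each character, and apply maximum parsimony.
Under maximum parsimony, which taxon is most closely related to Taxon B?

Taxon G

Character polarity is set by the outgroup: the derived state is whichever differs from the outgroup's state, so for II, III, IV the derived state is '-', and for the remaining characters it is '+'.
I: derived state '+' in Taxon B, Taxon G, and Taxon J only — synapomorphy for {Taxon B, Taxon G, Taxon J}.
II (derived state '-') is shared by all ingroup taxa — unites the whole ingroup.
III (derived state '-') is unique to Taxon B (autapomorphy; uninformative for grouping).
IV (derived state '-') is shared by Taxon B and Taxon G — a synapomorphy uniting that clade.
Most parsimonious ingroup topology: (Taxon H,((Taxon G,Taxon B),Taxon J)).
Taxon B and Taxon G form a cherry on this tree, so they are sister taxa.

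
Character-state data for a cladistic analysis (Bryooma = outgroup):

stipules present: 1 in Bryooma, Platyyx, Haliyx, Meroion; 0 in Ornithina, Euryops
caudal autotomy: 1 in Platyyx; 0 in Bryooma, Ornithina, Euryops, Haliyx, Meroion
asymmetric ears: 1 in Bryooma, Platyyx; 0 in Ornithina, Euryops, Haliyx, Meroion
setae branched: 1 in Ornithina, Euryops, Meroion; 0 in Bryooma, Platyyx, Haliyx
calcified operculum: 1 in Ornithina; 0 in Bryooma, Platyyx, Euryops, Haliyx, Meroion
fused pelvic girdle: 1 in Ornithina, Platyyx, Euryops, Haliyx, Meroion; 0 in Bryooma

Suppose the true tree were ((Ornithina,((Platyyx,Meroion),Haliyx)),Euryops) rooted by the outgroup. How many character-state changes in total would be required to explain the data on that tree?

10

Map each character onto ((Ornithina,((Platyyx,Meroion),Haliyx)),Euryops) (rooted by Bryooma) and count the minimum state changes it requires (Fitch parsimony):
stipules present: 2; caudal autotomy: 1; asymmetric ears: 2; setae branched: 3; calcified operculum: 1; fused pelvic girdle: 1.
Total tree length = 10.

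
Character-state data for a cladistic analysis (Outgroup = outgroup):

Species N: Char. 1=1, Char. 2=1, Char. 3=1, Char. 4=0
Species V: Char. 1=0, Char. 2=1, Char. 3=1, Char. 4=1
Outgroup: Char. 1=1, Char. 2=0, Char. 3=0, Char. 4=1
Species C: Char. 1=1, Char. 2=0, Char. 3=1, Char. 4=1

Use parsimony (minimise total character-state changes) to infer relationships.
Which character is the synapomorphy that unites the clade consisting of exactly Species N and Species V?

Character polarity is set by the outgroup: the derived state is whichever differs from the outgroup's state, so for Char. 1, Char. 4 the derived state is '0', and for the remaining characters it is '1'.
Char. 1 (derived state '0') is unique to Species V (autapomorphy; uninformative for grouping).
Char. 2: derived state '1' in Species N and Species V only — synapomorphy for {Species N, Species V}.
Char. 3 (derived state '1') is shared by all ingroup taxa — unites the whole ingroup.
Char. 4: derived state '0' in Species N only — an autapomorphy, so it tells us nothing about relationships among taxa.
Most parsimonious ingroup topology: (Species C,(Species V,Species N)).
The clade {Species N, Species V} is supported by Char. 2: its derived state '1' occurs in exactly those taxa and in no other taxon (including the outgroup).

Char. 2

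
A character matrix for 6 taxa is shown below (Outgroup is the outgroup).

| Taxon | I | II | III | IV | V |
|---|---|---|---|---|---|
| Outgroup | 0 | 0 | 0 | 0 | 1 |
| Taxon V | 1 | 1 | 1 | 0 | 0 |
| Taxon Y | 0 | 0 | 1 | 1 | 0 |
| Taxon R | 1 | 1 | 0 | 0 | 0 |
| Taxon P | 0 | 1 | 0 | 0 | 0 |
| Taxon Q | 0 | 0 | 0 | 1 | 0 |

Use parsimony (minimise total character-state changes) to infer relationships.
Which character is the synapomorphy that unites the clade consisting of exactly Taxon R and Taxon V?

I

Character polarity is set by the outgroup: the derived state is whichever differs from the outgroup's state, so for V the derived state is '0', and for the remaining characters it is '1'.
Only Taxon R and Taxon V show the derived state '1' for I, supporting them as a clade.
Only Taxon P, Taxon R, and Taxon V show the derived state '1' for II, supporting them as a clade.
III (state '1') occurs in Taxon V and Taxon Y but conflicts with the nesting implied by the other characters — most parsimoniously interpreted as homoplasy.
IV: derived state '1' in Taxon Q and Taxon Y only — synapomorphy for {Taxon Q, Taxon Y}.
All ingroup taxa share the derived state '0' for V; it defines the ingroup but does not resolve relationships within it.
Most parsimonious ingroup topology: (((Taxon V,Taxon R),Taxon P),(Taxon Y,Taxon Q)).
The clade {Taxon R, Taxon V} is supported by I: its derived state '1' occurs in exactly those taxa and in no other taxon (including the outgroup).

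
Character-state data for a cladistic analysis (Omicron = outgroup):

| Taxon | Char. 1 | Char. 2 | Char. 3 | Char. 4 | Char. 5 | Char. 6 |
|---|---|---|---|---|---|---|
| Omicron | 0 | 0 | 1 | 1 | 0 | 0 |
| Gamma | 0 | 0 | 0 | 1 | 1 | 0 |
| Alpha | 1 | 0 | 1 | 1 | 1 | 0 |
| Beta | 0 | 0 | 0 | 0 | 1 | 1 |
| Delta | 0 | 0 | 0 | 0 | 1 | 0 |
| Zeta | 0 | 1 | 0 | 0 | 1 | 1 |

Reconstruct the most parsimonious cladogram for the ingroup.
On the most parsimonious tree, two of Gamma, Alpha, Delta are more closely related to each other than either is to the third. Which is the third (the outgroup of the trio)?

Alpha

Character polarity is set by the outgroup: the derived state is whichever differs from the outgroup's state, so for Char. 3, Char. 4 the derived state is '0', and for the remaining characters it is '1'.
Char. 1: derived state '1' in Alpha only — an autapomorphy, so it tells us nothing about relationships among taxa.
Char. 2 (derived state '1') is unique to Zeta (autapomorphy; uninformative for grouping).
Char. 3 (derived state '0') is shared by Beta, Delta, Gamma, and Zeta — a synapomorphy uniting that clade.
Char. 4 (derived state '0') is shared by Beta, Delta, and Zeta — a synapomorphy uniting that clade.
Char. 5 (derived state '1') is shared by all ingroup taxa — unites the whole ingroup.
Only Beta and Zeta show the derived state '1' for Char. 6, supporting them as a clade.
Most parsimonious ingroup topology: ((Gamma,((Beta,Zeta),Delta)),Alpha).
Delta and Gamma share a more recent common ancestor with each other than either does with Alpha, so Alpha is the least closely related of the three.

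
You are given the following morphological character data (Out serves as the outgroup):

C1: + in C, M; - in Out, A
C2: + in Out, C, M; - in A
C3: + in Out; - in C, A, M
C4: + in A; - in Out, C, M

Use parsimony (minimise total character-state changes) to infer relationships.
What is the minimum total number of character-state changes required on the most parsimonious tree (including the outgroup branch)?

4

Character polarity is set by the outgroup: the derived state is whichever differs from the outgroup's state, so for C2, C3 the derived state is '-', and for the remaining characters it is '+'.
C1: derived state '+' in C and M only — synapomorphy for {C, M}.
C2: derived state '-' in A only — an autapomorphy, so it tells us nothing about relationships among taxa.
All ingroup taxa share the derived state '-' for C3; it defines the ingroup but does not resolve relationships within it.
C4 (derived state '+') is unique to A (autapomorphy; uninformative for grouping).
Most parsimonious ingroup topology: ((C,M),A).
Changes per character on this tree: C1: 1; C2: 1; C3: 1; C4: 1.
Total = 4.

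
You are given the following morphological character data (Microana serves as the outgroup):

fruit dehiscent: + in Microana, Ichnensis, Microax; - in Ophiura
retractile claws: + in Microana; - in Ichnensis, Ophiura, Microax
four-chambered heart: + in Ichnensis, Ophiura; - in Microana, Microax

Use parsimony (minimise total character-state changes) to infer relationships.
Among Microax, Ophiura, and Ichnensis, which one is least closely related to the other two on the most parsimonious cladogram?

Character polarity is set by the outgroup: the derived state is whichever differs from the outgroup's state, so for fruit dehiscent, retractile claws the derived state is '-', and for the remaining characters it is '+'.
fruit dehiscent (derived state '-') is unique to Ophiura (autapomorphy; uninformative for grouping).
retractile claws (derived state '-') is shared by all ingroup taxa — unites the whole ingroup.
four-chambered heart (derived state '+') is shared by Ichnensis and Ophiura — a synapomorphy uniting that clade.
Most parsimonious ingroup topology: ((Ichnensis,Ophiura),Microax).
Ophiura and Ichnensis share a more recent common ancestor with each other than either does with Microax, so Microax is the least closely related of the three.

Microax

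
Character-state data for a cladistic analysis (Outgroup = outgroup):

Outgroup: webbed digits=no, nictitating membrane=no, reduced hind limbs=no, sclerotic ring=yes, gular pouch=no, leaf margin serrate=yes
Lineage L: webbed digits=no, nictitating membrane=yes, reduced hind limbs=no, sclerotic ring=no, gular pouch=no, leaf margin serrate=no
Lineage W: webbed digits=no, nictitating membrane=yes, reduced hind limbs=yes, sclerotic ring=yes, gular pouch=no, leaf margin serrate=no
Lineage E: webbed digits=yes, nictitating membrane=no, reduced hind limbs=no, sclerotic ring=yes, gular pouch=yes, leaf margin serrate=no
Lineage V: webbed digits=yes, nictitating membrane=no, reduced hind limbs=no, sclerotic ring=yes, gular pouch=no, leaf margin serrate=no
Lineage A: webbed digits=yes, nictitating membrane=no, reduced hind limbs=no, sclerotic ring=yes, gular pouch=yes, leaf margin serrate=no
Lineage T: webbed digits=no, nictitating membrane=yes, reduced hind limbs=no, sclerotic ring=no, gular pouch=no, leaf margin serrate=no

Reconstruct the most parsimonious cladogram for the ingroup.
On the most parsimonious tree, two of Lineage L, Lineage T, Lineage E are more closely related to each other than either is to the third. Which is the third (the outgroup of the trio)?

Character polarity is set by the outgroup: the derived state is whichever differs from the outgroup's state, so for sclerotic ring, leaf margin serrate the derived state is 'no', and for the remaining characters it is 'yes'.
webbed digits: derived state 'yes' in Lineage A, Lineage E, and Lineage V only — synapomorphy for {Lineage A, Lineage E, Lineage V}.
nictitating membrane (derived state 'yes') is shared by Lineage L, Lineage T, and Lineage W — a synapomorphy uniting that clade.
reduced hind limbs (derived state 'yes') is unique to Lineage W (autapomorphy; uninformative for grouping).
sclerotic ring: derived state 'no' in Lineage L and Lineage T only — synapomorphy for {Lineage L, Lineage T}.
gular pouch (derived state 'yes') is shared by Lineage A and Lineage E — a synapomorphy uniting that clade.
leaf margin serrate (derived state 'no') is shared by all ingroup taxa — unites the whole ingroup.
Most parsimonious ingroup topology: ((Lineage V,(Lineage A,Lineage E)),((Lineage L,Lineage T),Lineage W)).
Lineage L and Lineage T share a more recent common ancestor with each other than either does with Lineage E, so Lineage E is the least closely related of the three.

Lineage E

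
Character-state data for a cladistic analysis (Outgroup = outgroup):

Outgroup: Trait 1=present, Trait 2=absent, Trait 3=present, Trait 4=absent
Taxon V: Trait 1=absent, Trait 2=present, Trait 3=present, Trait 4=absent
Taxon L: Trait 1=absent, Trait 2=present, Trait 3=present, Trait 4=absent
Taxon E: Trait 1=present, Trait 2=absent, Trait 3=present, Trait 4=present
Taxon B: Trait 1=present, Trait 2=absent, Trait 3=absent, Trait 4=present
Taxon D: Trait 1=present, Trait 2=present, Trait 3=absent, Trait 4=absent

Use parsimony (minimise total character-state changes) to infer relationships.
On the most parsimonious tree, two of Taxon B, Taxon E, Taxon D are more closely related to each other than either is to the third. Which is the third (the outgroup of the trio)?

Taxon D

Character polarity is set by the outgroup: the derived state is whichever differs from the outgroup's state, so for Trait 1, Trait 3 the derived state is 'absent', and for the remaining characters it is 'present'.
Only Taxon L and Taxon V show the derived state 'absent' for Trait 1, supporting them as a clade.
Trait 2: derived state 'present' in Taxon D, Taxon L, and Taxon V only — synapomorphy for {Taxon D, Taxon L, Taxon V}.
Trait 3 (state 'absent') occurs in Taxon B and Taxon D but conflicts with the nesting implied by the other characters — most parsimoniously interpreted as homoplasy.
Trait 4 (derived state 'present') is shared by Taxon B and Taxon E — a synapomorphy uniting that clade.
Most parsimonious ingroup topology: (((Taxon V,Taxon L),Taxon D),(Taxon E,Taxon B)).
Taxon B and Taxon E share a more recent common ancestor with each other than either does with Taxon D, so Taxon D is the least closely related of the three.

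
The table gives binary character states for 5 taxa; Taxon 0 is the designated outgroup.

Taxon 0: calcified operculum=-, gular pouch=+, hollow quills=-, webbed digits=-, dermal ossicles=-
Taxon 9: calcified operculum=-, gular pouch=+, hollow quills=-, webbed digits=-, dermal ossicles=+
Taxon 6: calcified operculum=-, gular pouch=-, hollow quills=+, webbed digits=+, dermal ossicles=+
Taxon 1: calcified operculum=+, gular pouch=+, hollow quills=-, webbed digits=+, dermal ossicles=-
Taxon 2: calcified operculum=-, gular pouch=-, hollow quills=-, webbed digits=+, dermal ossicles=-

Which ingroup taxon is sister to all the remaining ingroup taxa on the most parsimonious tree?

Taxon 9

Character polarity is set by the outgroup: the derived state is whichever differs from the outgroup's state, so for gular pouch the derived state is '-', and for the remaining characters it is '+'.
calcified operculum (derived state '+') is unique to Taxon 1 (autapomorphy; uninformative for grouping).
gular pouch: derived state '-' in Taxon 2 and Taxon 6 only — synapomorphy for {Taxon 2, Taxon 6}.
hollow quills (derived state '+') is unique to Taxon 6 (autapomorphy; uninformative for grouping).
webbed digits (derived state '+') is shared by Taxon 1, Taxon 2, and Taxon 6 — a synapomorphy uniting that clade.
dermal ossicles groups Taxon 6 and Taxon 9, which is incompatible with the clades supported by the remaining characters; treating it as convergent (homoplasy) costs fewer steps than any alternative tree.
Most parsimonious ingroup topology: (Taxon 9,((Taxon 6,Taxon 2),Taxon 1)).
Taxon 9 is sister to the clade containing all other ingroup taxa, so it is the earliest-diverging (most basal) ingroup lineage.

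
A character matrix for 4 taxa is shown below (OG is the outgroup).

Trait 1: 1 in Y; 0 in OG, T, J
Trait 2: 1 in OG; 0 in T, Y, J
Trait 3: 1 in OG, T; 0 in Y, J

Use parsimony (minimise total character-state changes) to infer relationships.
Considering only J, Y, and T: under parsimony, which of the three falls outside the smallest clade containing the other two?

Character polarity is set by the outgroup: the derived state is whichever differs from the outgroup's state, so for Trait 2, Trait 3 the derived state is '0', and for the remaining characters it is '1'.
Trait 1: derived state '1' in Y only — an autapomorphy, so it tells us nothing about relationships among taxa.
All ingroup taxa share the derived state '0' for Trait 2; it defines the ingroup but does not resolve relationships within it.
Only J and Y show the derived state '0' for Trait 3, supporting them as a clade.
Most parsimonious ingroup topology: (T,(Y,J)).
J and Y share a more recent common ancestor with each other than either does with T, so T is the least closely related of the three.

T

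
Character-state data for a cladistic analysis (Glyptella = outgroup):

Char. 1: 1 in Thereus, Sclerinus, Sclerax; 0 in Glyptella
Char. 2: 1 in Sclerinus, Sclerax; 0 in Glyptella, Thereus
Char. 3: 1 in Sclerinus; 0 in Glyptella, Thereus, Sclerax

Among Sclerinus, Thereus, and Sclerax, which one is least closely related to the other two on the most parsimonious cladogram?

Thereus

The outgroup has state '0' for every character, so '1' is the derived state throughout.
All ingroup taxa share the derived state '1' for Char. 1; it defines the ingroup but does not resolve relationships within it.
Char. 2 (derived state '1') is shared by Sclerax and Sclerinus — a synapomorphy uniting that clade.
Char. 3 (derived state '1') is unique to Sclerinus (autapomorphy; uninformative for grouping).
Most parsimonious ingroup topology: (Thereus,(Sclerinus,Sclerax)).
Sclerax and Sclerinus share a more recent common ancestor with each other than either does with Thereus, so Thereus is the least closely related of the three.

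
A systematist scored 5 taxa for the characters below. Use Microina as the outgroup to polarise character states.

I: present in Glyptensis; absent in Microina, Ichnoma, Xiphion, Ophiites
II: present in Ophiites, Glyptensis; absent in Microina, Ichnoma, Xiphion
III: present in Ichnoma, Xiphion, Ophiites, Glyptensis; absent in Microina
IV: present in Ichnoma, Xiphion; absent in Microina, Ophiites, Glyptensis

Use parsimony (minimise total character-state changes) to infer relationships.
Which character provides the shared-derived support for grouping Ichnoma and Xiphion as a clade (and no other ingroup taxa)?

The outgroup has state 'absent' for every character, so 'present' is the derived state throughout.
I (derived state 'present') is unique to Glyptensis (autapomorphy; uninformative for grouping).
II (derived state 'present') is shared by Glyptensis and Ophiites — a synapomorphy uniting that clade.
III (derived state 'present') is shared by all ingroup taxa — unites the whole ingroup.
IV (derived state 'present') is shared by Ichnoma and Xiphion — a synapomorphy uniting that clade.
Most parsimonious ingroup topology: ((Ichnoma,Xiphion),(Ophiites,Glyptensis)).
The clade {Ichnoma, Xiphion} is supported by IV: its derived state 'present' occurs in exactly those taxa and in no other taxon (including the outgroup).

IV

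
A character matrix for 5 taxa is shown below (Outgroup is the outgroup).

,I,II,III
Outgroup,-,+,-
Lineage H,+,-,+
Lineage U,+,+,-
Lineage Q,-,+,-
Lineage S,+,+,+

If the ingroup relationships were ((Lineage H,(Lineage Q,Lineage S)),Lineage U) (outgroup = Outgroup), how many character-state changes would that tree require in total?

5

Map each character onto ((Lineage H,(Lineage Q,Lineage S)),Lineage U) (rooted by Outgroup) and count the minimum state changes it requires (Fitch parsimony):
I: 2; II: 1; III: 2.
Total tree length = 5.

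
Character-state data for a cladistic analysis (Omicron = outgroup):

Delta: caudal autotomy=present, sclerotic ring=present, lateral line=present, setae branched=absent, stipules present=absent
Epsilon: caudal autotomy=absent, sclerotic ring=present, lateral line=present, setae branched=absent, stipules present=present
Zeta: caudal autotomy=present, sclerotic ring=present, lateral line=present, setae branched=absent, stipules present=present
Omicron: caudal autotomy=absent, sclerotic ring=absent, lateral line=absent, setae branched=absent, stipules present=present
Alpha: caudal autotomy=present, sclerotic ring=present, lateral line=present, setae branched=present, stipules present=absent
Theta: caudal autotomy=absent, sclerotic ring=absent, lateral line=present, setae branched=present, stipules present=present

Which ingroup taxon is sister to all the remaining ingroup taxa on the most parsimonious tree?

Character polarity is set by the outgroup: the derived state is whichever differs from the outgroup's state, so for stipules present the derived state is 'absent', and for the remaining characters it is 'present'.
caudal autotomy (derived state 'present') is shared by Alpha, Delta, and Zeta — a synapomorphy uniting that clade.
sclerotic ring: derived state 'present' in Alpha, Delta, Epsilon, and Zeta only — synapomorphy for {Alpha, Delta, Epsilon, Zeta}.
lateral line (derived state 'present') is shared by all ingroup taxa — unites the whole ingroup.
setae branched groups Alpha and Theta, which is incompatible with the clades supported by the remaining characters; treating it as convergent (homoplasy) costs fewer steps than any alternative tree.
stipules present: derived state 'absent' in Alpha and Delta only — synapomorphy for {Alpha, Delta}.
Most parsimonious ingroup topology: ((((Delta,Alpha),Zeta),Epsilon),Theta).
Theta is sister to the clade containing all other ingroup taxa, so it is the earliest-diverging (most basal) ingroup lineage.

Theta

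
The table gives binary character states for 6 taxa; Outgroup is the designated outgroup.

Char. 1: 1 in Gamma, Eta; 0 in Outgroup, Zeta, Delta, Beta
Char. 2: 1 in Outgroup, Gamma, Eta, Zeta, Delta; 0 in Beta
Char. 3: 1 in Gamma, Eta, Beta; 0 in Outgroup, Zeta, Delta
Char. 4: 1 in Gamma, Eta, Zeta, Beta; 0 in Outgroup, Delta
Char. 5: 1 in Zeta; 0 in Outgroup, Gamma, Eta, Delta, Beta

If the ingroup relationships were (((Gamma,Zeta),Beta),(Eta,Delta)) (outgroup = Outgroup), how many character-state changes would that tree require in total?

Map each character onto (((Gamma,Zeta),Beta),(Eta,Delta)) (rooted by Outgroup) and count the minimum state changes it requires (Fitch parsimony):
Char. 1: 2; Char. 2: 1; Char. 3: 3; Char. 4: 2; Char. 5: 1.
Total tree length = 9.

9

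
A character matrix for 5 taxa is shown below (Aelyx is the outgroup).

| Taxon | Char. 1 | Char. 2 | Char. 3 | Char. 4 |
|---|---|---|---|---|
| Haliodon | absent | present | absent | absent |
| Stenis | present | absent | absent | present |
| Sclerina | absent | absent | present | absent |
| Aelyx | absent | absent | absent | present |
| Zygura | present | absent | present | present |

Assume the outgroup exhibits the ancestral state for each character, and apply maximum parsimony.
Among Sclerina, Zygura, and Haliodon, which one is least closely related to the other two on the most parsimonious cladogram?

Character polarity is set by the outgroup: the derived state is whichever differs from the outgroup's state, so for Char. 4 the derived state is 'absent', and for the remaining characters it is 'present'.
Only Stenis and Zygura show the derived state 'present' for Char. 1, supporting them as a clade.
Char. 2 (derived state 'present') is unique to Haliodon (autapomorphy; uninformative for grouping).
Char. 3 groups Sclerina and Zygura, which is incompatible with the clades supported by the remaining characters; treating it as convergent (homoplasy) costs fewer steps than any alternative tree.
Only Haliodon and Sclerina show the derived state 'absent' for Char. 4, supporting them as a clade.
Most parsimonious ingroup topology: ((Stenis,Zygura),(Sclerina,Haliodon)).
Haliodon and Sclerina share a more recent common ancestor with each other than either does with Zygura, so Zygura is the least closely related of the three.

Zygura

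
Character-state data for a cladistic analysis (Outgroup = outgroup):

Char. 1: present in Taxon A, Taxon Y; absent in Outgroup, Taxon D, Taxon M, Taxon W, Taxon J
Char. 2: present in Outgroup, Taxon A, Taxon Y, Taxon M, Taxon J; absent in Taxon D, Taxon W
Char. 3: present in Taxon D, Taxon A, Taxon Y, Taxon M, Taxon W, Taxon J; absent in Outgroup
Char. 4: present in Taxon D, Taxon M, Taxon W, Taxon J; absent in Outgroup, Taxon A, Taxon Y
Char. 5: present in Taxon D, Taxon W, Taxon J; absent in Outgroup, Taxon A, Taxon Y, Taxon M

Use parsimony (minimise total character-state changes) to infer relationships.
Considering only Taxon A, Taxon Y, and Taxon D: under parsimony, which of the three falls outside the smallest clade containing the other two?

Character polarity is set by the outgroup: the derived state is whichever differs from the outgroup's state, so for Char. 2 the derived state is 'absent', and for the remaining characters it is 'present'.
Char. 1: derived state 'present' in Taxon A and Taxon Y only — synapomorphy for {Taxon A, Taxon Y}.
Char. 2 (derived state 'absent') is shared by Taxon D and Taxon W — a synapomorphy uniting that clade.
Char. 3 (derived state 'present') is shared by all ingroup taxa — unites the whole ingroup.
Char. 4: derived state 'present' in Taxon D, Taxon J, Taxon M, and Taxon W only — synapomorphy for {Taxon D, Taxon J, Taxon M, Taxon W}.
Only Taxon D, Taxon J, and Taxon W show the derived state 'present' for Char. 5, supporting them as a clade.
Most parsimonious ingroup topology: ((((Taxon D,Taxon W),Taxon J),Taxon M),(Taxon A,Taxon Y)).
Taxon Y and Taxon A share a more recent common ancestor with each other than either does with Taxon D, so Taxon D is the least closely related of the three.

Taxon D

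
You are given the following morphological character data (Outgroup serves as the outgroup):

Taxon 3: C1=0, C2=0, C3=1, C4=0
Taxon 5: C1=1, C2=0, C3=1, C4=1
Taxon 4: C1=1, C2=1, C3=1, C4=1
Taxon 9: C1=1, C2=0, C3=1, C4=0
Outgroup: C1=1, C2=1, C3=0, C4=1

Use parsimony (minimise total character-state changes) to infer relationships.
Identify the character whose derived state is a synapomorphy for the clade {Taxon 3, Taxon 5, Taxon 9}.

Character polarity is set by the outgroup: the derived state is whichever differs from the outgroup's state, so for C1, C2, C4 the derived state is '0', and for the remaining characters it is '1'.
C1 (derived state '0') is unique to Taxon 3 (autapomorphy; uninformative for grouping).
Only Taxon 3, Taxon 5, and Taxon 9 show the derived state '0' for C2, supporting them as a clade.
All ingroup taxa share the derived state '1' for C3; it defines the ingroup but does not resolve relationships within it.
C4: derived state '0' in Taxon 3 and Taxon 9 only — synapomorphy for {Taxon 3, Taxon 9}.
Most parsimonious ingroup topology: (((Taxon 9,Taxon 3),Taxon 5),Taxon 4).
The clade {Taxon 3, Taxon 5, Taxon 9} is supported by C2: its derived state '0' occurs in exactly those taxa and in no other taxon (including the outgroup).

C2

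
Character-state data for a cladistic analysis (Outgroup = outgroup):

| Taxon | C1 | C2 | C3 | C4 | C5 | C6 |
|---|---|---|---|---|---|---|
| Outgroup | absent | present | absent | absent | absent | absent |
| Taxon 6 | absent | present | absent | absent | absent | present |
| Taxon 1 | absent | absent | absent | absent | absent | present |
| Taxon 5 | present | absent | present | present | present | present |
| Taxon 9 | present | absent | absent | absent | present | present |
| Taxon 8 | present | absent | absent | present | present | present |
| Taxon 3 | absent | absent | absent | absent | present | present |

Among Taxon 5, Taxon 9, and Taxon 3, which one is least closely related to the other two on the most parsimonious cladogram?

Taxon 3

Character polarity is set by the outgroup: the derived state is whichever differs from the outgroup's state, so for C2 the derived state is 'absent', and for the remaining characters it is 'present'.
C1: derived state 'present' in Taxon 5, Taxon 8, and Taxon 9 only — synapomorphy for {Taxon 5, Taxon 8, Taxon 9}.
C2: derived state 'absent' in Taxon 1, Taxon 3, Taxon 5, Taxon 8, and Taxon 9 only — synapomorphy for {Taxon 1, Taxon 3, Taxon 5, Taxon 8, Taxon 9}.
C3: derived state 'present' in Taxon 5 only — an autapomorphy, so it tells us nothing about relationships among taxa.
Only Taxon 5 and Taxon 8 show the derived state 'present' for C4, supporting them as a clade.
C5: derived state 'present' in Taxon 3, Taxon 5, Taxon 8, and Taxon 9 only — synapomorphy for {Taxon 3, Taxon 5, Taxon 8, Taxon 9}.
C6 (derived state 'present') is shared by all ingroup taxa — unites the whole ingroup.
Most parsimonious ingroup topology: (Taxon 6,(Taxon 1,(((Taxon 5,Taxon 8),Taxon 9),Taxon 3))).
Taxon 5 and Taxon 9 share a more recent common ancestor with each other than either does with Taxon 3, so Taxon 3 is the least closely related of the three.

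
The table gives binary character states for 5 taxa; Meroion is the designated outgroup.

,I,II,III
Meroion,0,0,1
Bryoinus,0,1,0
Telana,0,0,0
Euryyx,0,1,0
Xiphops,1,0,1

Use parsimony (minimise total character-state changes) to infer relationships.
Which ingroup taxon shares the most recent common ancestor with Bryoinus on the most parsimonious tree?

Euryyx

Character polarity is set by the outgroup: the derived state is whichever differs from the outgroup's state, so for III the derived state is '0', and for the remaining characters it is '1'.
I: derived state '1' in Xiphops only — an autapomorphy, so it tells us nothing about relationships among taxa.
Only Bryoinus and Euryyx show the derived state '1' for II, supporting them as a clade.
III (derived state '0') is shared by Bryoinus, Euryyx, and Telana — a synapomorphy uniting that clade.
Most parsimonious ingroup topology: (((Bryoinus,Euryyx),Telana),Xiphops).
Bryoinus and Euryyx form a cherry on this tree, so they are sister taxa.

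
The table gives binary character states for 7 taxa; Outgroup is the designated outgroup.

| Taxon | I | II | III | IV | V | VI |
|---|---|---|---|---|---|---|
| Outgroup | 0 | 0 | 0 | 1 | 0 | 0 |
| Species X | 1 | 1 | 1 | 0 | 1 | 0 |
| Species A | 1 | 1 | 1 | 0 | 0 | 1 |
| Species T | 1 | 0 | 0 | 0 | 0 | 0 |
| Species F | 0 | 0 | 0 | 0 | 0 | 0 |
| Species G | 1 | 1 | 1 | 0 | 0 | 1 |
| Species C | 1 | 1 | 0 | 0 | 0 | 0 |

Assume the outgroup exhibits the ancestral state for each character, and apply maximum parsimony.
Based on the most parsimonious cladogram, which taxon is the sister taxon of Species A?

Character polarity is set by the outgroup: the derived state is whichever differs from the outgroup's state, so for IV the derived state is '0', and for the remaining characters it is '1'.
I (derived state '1') is shared by Species A, Species C, Species G, Species T, and Species X — a synapomorphy uniting that clade.
II: derived state '1' in Species A, Species C, Species G, and Species X only — synapomorphy for {Species A, Species C, Species G, Species X}.
III: derived state '1' in Species A, Species G, and Species X only — synapomorphy for {Species A, Species G, Species X}.
All ingroup taxa share the derived state '0' for IV; it defines the ingroup but does not resolve relationships within it.
V: derived state '1' in Species X only — an autapomorphy, so it tells us nothing about relationships among taxa.
Only Species A and Species G show the derived state '1' for VI, supporting them as a clade.
Most parsimonious ingroup topology: ((((Species X,(Species A,Species G)),Species C),Species T),Species F).
Species A and Species G form a cherry on this tree, so they are sister taxa.

Species G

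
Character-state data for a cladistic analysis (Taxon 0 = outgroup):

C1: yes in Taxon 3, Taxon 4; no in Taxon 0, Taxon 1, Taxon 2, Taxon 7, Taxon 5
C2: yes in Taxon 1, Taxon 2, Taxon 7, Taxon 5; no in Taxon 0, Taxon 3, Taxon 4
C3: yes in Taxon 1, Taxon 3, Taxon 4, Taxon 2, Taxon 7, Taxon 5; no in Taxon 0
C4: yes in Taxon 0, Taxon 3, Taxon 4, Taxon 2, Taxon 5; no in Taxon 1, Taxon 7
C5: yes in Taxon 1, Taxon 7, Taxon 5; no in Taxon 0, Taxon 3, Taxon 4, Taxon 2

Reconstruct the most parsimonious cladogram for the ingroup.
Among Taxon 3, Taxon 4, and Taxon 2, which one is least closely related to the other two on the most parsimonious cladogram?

Taxon 2

Character polarity is set by the outgroup: the derived state is whichever differs from the outgroup's state, so for C4 the derived state is 'no', and for the remaining characters it is 'yes'.
Only Taxon 3 and Taxon 4 show the derived state 'yes' for C1, supporting them as a clade.
Only Taxon 1, Taxon 2, Taxon 5, and Taxon 7 show the derived state 'yes' for C2, supporting them as a clade.
All ingroup taxa share the derived state 'yes' for C3; it defines the ingroup but does not resolve relationships within it.
C4 (derived state 'no') is shared by Taxon 1 and Taxon 7 — a synapomorphy uniting that clade.
Only Taxon 1, Taxon 5, and Taxon 7 show the derived state 'yes' for C5, supporting them as a clade.
Most parsimonious ingroup topology: ((((Taxon 1,Taxon 7),Taxon 5),Taxon 2),(Taxon 3,Taxon 4)).
Taxon 4 and Taxon 3 share a more recent common ancestor with each other than either does with Taxon 2, so Taxon 2 is the least closely related of the three.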